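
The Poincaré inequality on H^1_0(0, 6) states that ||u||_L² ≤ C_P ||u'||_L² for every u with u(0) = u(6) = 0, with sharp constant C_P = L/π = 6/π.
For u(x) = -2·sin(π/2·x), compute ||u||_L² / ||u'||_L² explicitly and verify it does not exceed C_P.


||u||_L² / ||u'||_L² = 2/π < C_P = 6/π.

u(x) = -2·sin(π/2·x), so u'(x) = -π*cos(π*x/2).
Writing u(x) = A·sin(kπx/L) with A = -2 and k = 3, use ∫_0^L sin²(kπx/L) dx = L/2 and ∫_0^L cos²(kπx/L) dx = L/2.
u² = 4·sin²(π/2·x) and (u')² = π^2·cos²(π/2·x), and each of sin², cos² integrates to L/2 = 3 over (0, 6).
∫_0^6 u² dx = 12, so ||u||_L² = 2*sqrt(3).
∫_0^6 (u')² dx = 3*π^2, so ||u'||_L² = sqrt(3)*π.
Ratio ||u||_L² / ||u'||_L² = 2/π.
Sharp Poincaré constant on H^1_0(0, 6) is C_P = L/π = 6/π, achieved by sin(π/6·x).
This is the k = 3 harmonic; the ratio L/(kπ) is strictly less than C_P = L/π, consistent with the sharp inequality ||u||_L² ≤ C_P ||u'||_L².


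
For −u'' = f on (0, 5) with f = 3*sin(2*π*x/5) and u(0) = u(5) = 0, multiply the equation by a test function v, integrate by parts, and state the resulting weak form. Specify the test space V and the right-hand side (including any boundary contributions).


V = H^1_0(0, 5) (so v(0) = v(5) = 0); weak form: ∫_0^5 u'v' dx = ∫_0^5 (3*sin(2*π*x/5)) v dx for all v ∈ V.

Multiply both sides by a test function v and integrate from 0 to 5:
  ∫_0^5 −u''(x) v(x) dx = ∫_0^5 f(x) v(x) dx.
Integrate the LHS by parts once:
  ∫_0^5 −u'' v dx = −[u'(x) v(x)]_0^5 + ∫_0^5 u'(x) v'(x) dx.
Thus ∫_0^5 u'(x) v'(x) dx = ∫_0^5 f(x) v(x) dx + [u'(x) v(x)]_0^5.
Choose V so that boundary terms are either known or forced to vanish.
u is Dirichlet: u(0) = u(5) = 0. Let V = H^1_0(0, 5); then v(0) = v(5) = 0, and [u' v]_0^5 = 0.
Weak formulation: find u (satisfying any essential BC) such that ∫_0^5 u'(x) v'(x) dx = ∫_0^5 f v dx for all v ∈ V.
Substituting f(x) = 3*sin(2*π*x/5), the right-hand side is ∫_0^5 (3*sin(2*π*x/5)) v dx.


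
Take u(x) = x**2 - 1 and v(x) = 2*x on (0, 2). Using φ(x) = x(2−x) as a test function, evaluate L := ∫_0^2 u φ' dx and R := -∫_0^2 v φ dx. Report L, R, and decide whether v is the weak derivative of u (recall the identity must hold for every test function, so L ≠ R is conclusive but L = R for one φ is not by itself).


LHS = -8/3, RHS = -8/3. Yes, v = u' weakly.

u(x) = x**2 - 1, classical derivative u'(x) = 2*x.
φ(x) = x(2−x), so φ'(x) = 2 - 2*x.
Note φ(0) = φ(2) = 0, so the boundary term u·φ vanishes.
LHS = ∫_0^2 u(x) φ'(x) dx = ∫_0^2 (-2*x^3 + 2*x^2 + 2*x - 2) dx. Term by term:
  ∫_0^2 -2*x^3 dx = -8;  ∫_0^2 2*x^2 dx = 16/3;  ∫_0^2 2*x dx = 4;
  ∫_0^2 -2 dx = -4.
Sum: -8 + 16/3 + 4 − 4 = -8/3.
So LHS = -8/3.
∫_0^2 v(x) φ(x) dx = ∫_0^2 (-2*x^3 + 4*x^2) dx. Term by term:
  ∫_0^2 -2*x^3 dx = -8;  ∫_0^2 4*x^2 dx = 32/3.
Sum: -8 + 32/3 = 8/3.
So RHS = -∫_0^2 v(x) φ(x) dx = -8/3.
LHS = RHS, so the identity holds for this test φ.
Moreover u is smooth here and v(x) = u'(x) = 2*x pointwise, so the identity holds for every test function. Hence v is the weak derivative of u.


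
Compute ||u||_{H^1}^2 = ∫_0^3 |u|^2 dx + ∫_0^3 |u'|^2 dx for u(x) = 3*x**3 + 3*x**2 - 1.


||u||_{H^1}^2 = 163959/14

The H^1 norm (squared) on an interval (0, L) is
  ||u||_{H^1}^2 = ∫_0^L u(x)^2 dx + ∫_0^L u'(x)^2 dx.
Compute u'(x) = 9*x**2 + 6*x.
Then u(x)^2 = 9*x**6 + 18*x**5 + 9*x**4 - 6*x**3 - 6*x**2 + 1 and u'(x)^2 = 81*x**4 + 108*x**3 + 36*x**2.
Integrate each monomial from 0 to 3 using ∫_0^3 c·x^n dx = c·3^(n+1)/(n+1):
  ∫_0^3 u(x)^2 dx = ∫_0^3 (9*x^6 + 18*x^5 + 9*x^4 - 6*x^3 - 6*x^2 + 1) dx. Term by term:
    ∫_0^3 9*x^6 dx = 19683/7;  ∫_0^3 18*x^5 dx = 2187;  ∫_0^3 9*x^4 dx = 2187/5;
    ∫_0^3 -6*x^3 dx = -243/2;  ∫_0^3 -6*x^2 dx = -54;  ∫_0^3 1 dx = 3.
  Sum: 19683/7 + 2187 + 2187/5 − 243/2 − 54 + 3 = 368463/70.
  ∫_0^3 u'(x)^2 dx = ∫_0^3 (81*x^4 + 108*x^3 + 36*x^2) dx. Term by term:
    ∫_0^3 81*x^4 dx = 19683/5;  ∫_0^3 108*x^3 dx = 2187;  ∫_0^3 36*x^2 dx = 324.
  Sum: 19683/5 + 2187 + 324 = 32238/5.
Adding: ||u||_{H^1}^2 = 368463/70 + 32238/5 = 163959/14.


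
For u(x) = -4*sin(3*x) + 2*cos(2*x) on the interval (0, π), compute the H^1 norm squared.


||u||_{H^1(0,π)}^2 = -96 + 90*π

u'(x) = -4*sin(2*x) - 12*cos(3*x).
Expand u² and (u')² and integrate term by term on (0, π), using: for integers n ≥ 1, ∫_0^π sin²(nx) dx = ∫_0^π cos²(nx) dx = π/2; for n ≠ n', ∫_0^π sin(nx)sin(n'x) dx = ∫_0^π cos(nx)cos(n'x) dx = 0; and by product-to-sum, ∫_0^π sin(nx)cos(n'x) dx = ½∫_0^π [sin((n+n')x) + sin((n−n')x)] dx, which is 0 when n+n' is even and 2n/(n²−n'²) when n+n' is odd (it need not vanish on (0, π)).
  u² squared terms: (-4)²·∫sin(3x)² dx = 16·π/2 = 8*π;  (2)²·∫cos(2x)² dx = 4·π/2 = 2*π.
  u² cross terms: 2·(-4)·(2)·∫sin(3x)·cos(2x) dx = -16·(6/5) = -96/5.
  So ∫_0^π u² dx = 8*π + 2*π − 96/5 = -96/5 + 10*π.
  (u')² squared terms: (-12)²·∫cos(3x)² dx = 144·π/2 = 72*π;  (-4)²·∫sin(2x)² dx = 16·π/2 = 8*π.
  (u')² cross terms: 2·(-12)·(-4)·∫cos(3x)·sin(2x) dx = 96·(-4/5) = -384/5.
  So ∫_0^π (u')² dx = 72*π + 8*π − 384/5 = -384/5 + 80*π.
||u||_{H^1}^2 = (-96/5 + 10*π) + (-384/5 + 80*π) = -96 + 90*π.


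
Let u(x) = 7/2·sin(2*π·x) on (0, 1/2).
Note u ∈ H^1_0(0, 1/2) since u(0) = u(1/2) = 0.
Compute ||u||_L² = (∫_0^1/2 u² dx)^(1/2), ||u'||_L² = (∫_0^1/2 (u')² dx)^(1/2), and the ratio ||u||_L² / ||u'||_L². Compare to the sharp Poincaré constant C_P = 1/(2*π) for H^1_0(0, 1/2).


||u||_L² / ||u'||_L² = 1/(2*π) = C_P.

u(x) = 7/2·sin(2*π·x), so u'(x) = 7*π*cos(2*π*x).
Writing u(x) = A·sin(kπx/L) with A = 7/2 and k = 1, use ∫_0^L sin²(kπx/L) dx = L/2 and ∫_0^L cos²(kπx/L) dx = L/2.
u² = 49/4·sin²(2*π·x) and (u')² = 49*π^2·cos²(2*π·x), and each of sin², cos² integrates to L/2 = 1/4 over (0, 1/2).
∫_0^1/2 u² dx = 49/16, so ||u||_L² = 7/4.
∫_0^1/2 (u')² dx = 49*π^2/4, so ||u'||_L² = 7*π/2.
Ratio ||u||_L² / ||u'||_L² = 1/(2*π).
Sharp Poincaré constant on H^1_0(0, 1/2) is C_P = L/π = 1/(2*π), achieved by sin(2*π·x).
This is the k = 1 eigenfunction (up to amplitude), so the ratio equals the sharp Poincaré constant exactly.


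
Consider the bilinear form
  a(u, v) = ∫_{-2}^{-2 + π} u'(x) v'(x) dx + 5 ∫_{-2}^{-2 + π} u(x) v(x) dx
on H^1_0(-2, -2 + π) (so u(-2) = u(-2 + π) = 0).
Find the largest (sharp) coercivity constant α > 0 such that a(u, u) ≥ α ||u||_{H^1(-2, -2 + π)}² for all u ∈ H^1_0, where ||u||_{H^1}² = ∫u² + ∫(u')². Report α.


α = 1

Coercivity of a(·,·) on H^1_0(-2, -2 + π) means a(u, u) ≥ α ||u||_{H^1}² for every u ∈ H^1_0.
The interval has length L = π, and Poincaré/coercivity depend only on L. Here a(u, u) = ∫(u')² + (5)·∫u².
Here c = 5 ≥ 1, so a(u,u) = ∫(u')² + c∫u² ≥ ∫(u')² + ∫u² = ||u||_{H^1}², i.e. α = 1 works. No larger α is possible: a(u,u) ≥ α||u||_{H^1}² means (1−α)∫(u')² ≥ (α−c)∫u², and for the modes u_n = sin(nπ(x−x₀)/L) (x₀ the left endpoint) one has ∫u_n²/∫(u_n')² = (L/(nπ))² → 0, so a(u_n,u_n)/||u_n||_{H^1}² → 1. Hence the optimal constant is α = 1.
Therefore α = 1.


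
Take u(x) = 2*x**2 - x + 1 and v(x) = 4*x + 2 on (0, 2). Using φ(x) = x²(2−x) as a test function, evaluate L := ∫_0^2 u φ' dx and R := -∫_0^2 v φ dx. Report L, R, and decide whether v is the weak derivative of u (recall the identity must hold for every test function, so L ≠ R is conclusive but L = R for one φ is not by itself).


LHS = -76/15, RHS = -136/15. No, v is not the weak derivative of u.

u(x) = 2*x**2 - x + 1, classical derivative u'(x) = 4*x - 1.
φ(x) = x²(2−x), so φ'(x) = x*(4 - 3*x).
Note φ(0) = φ(2) = 0, so the boundary term u·φ vanishes.
LHS = ∫_0^2 u(x) φ'(x) dx = ∫_0^2 (-6*x^4 + 11*x^3 - 7*x^2 + 4*x) dx. Term by term:
  ∫_0^2 -6*x^4 dx = -192/5;  ∫_0^2 11*x^3 dx = 44;  ∫_0^2 -7*x^2 dx = -56/3;
  ∫_0^2 4*x dx = 8.
Sum: -192/5 + 44 − 56/3 + 8 = -76/15.
So LHS = -76/15.
∫_0^2 v(x) φ(x) dx = ∫_0^2 (-4*x^4 + 6*x^3 + 4*x^2) dx. Term by term:
  ∫_0^2 -4*x^4 dx = -128/5;  ∫_0^2 6*x^3 dx = 24;  ∫_0^2 4*x^2 dx = 32/3.
Sum: -128/5 + 24 + 32/3 = 136/15.
So RHS = -∫_0^2 v(x) φ(x) dx = -136/15.
LHS − RHS = 4 ≠ 0, so the identity fails.
(For a valid weak derivative the identity must hold for EVERY test function, in particular this one. The failure shows v is NOT the weak derivative of u.)
Correct weak derivative would be u'(x) = 4*x - 1.


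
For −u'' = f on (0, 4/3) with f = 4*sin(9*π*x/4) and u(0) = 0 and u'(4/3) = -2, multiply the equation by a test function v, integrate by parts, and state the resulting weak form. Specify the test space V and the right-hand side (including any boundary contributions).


V = {v ∈ H^1(0, 4/3) : v(0) = 0} (test functions vanish at x = 0 where u is specified); weak form: ∫_0^4/3 u'v' dx = ∫_0^4/3 (4*sin(9*π*x/4)) v dx − 2·v(4/3) for all v ∈ V.

Multiply both sides by a test function v and integrate from 0 to 4/3:
  ∫_0^4/3 −u''(x) v(x) dx = ∫_0^4/3 f(x) v(x) dx.
Integrate the LHS by parts once:
  ∫_0^4/3 −u'' v dx = −[u'(x) v(x)]_0^4/3 + ∫_0^4/3 u'(x) v'(x) dx.
Thus ∫_0^4/3 u'(x) v'(x) dx = ∫_0^4/3 f(x) v(x) dx + [u'(x) v(x)]_0^4/3.
Choose V so that boundary terms are either known or forced to vanish.
Mixed BC: u(0) = 0 (Dirichlet) and u'(4/3) = -2 (Neumann). Define V = {v ∈ H^1(0, 4/3) : v(0) = 0}. Then [u' v]_0^4/3 = u'(4/3)·v(4/3) − u'(0)·0 = − 2·v(4/3).
Weak formulation: find u (satisfying any essential BC) such that ∫_0^4/3 u'(x) v'(x) dx = ∫_0^4/3 f v dx − 2·v(4/3) for all v ∈ V (Dirichlet at 0 absorbed into V; Neumann datum at x = 4/3 contributes the boundary term).
Substituting f(x) = 4*sin(9*π*x/4), the right-hand side is ∫_0^4/3 (4*sin(9*π*x/4)) v dx − 2·v(4/3).


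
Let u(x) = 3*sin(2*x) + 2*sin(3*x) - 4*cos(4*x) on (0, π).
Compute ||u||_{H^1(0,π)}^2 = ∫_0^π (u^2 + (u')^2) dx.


||u||_{H^1(0,π)}^2 = 1632/7 + 357*π/2

u'(x) = 16*sin(4*x) + 6*cos(2*x) + 6*cos(3*x).
Expand u² and (u')² and integrate term by term on (0, π), using: for integers n ≥ 1, ∫_0^π sin²(nx) dx = ∫_0^π cos²(nx) dx = π/2; for n ≠ n', ∫_0^π sin(nx)sin(n'x) dx = ∫_0^π cos(nx)cos(n'x) dx = 0; and by product-to-sum, ∫_0^π sin(nx)cos(n'x) dx = ½∫_0^π [sin((n+n')x) + sin((n−n')x)] dx, which is 0 when n+n' is even and 2n/(n²−n'²) when n+n' is odd (it need not vanish on (0, π)).
  u² squared terms: (-4)²·∫cos(4x)² dx = 16·π/2 = 8*π;  (2)²·∫sin(3x)² dx = 4·π/2 = 2*π;  (3)²·∫sin(2x)² dx = 9·π/2 = 9*π/2.
  u² cross terms: 2·(-4)·(2)·∫cos(4x)·sin(3x) dx = -16·(-6/7) = 96/7;  2·(-4)·(3)·∫cos(4x)·sin(2x) dx = -24·(0) = 0;  2·(2)·(3)·∫sin(3x)·sin(2x) dx = 12·(0) = 0.
  So ∫_0^π u² dx = 8*π + 2*π + 9*π/2 + 96/7 + 0 + 0 = 96/7 + 29*π/2.
  (u')² squared terms: (6)²·∫cos(2x)² dx = 36·π/2 = 18*π;  (6)²·∫cos(3x)² dx = 36·π/2 = 18*π;  (16)²·∫sin(4x)² dx = 256·π/2 = 128*π.
  (u')² cross terms: 2·(6)·(6)·∫cos(2x)·cos(3x) dx = 72·(0) = 0;  2·(6)·(16)·∫cos(2x)·sin(4x) dx = 192·(0) = 0;  2·(6)·(16)·∫cos(3x)·sin(4x) dx = 192·(8/7) = 1536/7.
  So ∫_0^π (u')² dx = 18*π + 18*π + 128*π + 0 + 0 + 1536/7 = 1536/7 + 164*π.
||u||_{H^1}^2 = (96/7 + 29*π/2) + (1536/7 + 164*π) = 1632/7 + 357*π/2.


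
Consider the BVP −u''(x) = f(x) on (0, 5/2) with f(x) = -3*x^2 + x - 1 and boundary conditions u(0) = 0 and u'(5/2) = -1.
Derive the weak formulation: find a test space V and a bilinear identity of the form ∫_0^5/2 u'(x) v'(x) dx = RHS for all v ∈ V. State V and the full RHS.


V = {v ∈ H^1(0, 5/2) : v(0) = 0} (test functions vanish at x = 0 where u is specified); weak form: ∫_0^5/2 u'v' dx = ∫_0^5/2 (-3*x^2 + x - 1) v dx − v(5/2) for all v ∈ V.

Multiply both sides by a test function v and integrate from 0 to 5/2:
  ∫_0^5/2 −u''(x) v(x) dx = ∫_0^5/2 f(x) v(x) dx.
Integrate the LHS by parts once:
  ∫_0^5/2 −u'' v dx = −[u'(x) v(x)]_0^5/2 + ∫_0^5/2 u'(x) v'(x) dx.
Thus ∫_0^5/2 u'(x) v'(x) dx = ∫_0^5/2 f(x) v(x) dx + [u'(x) v(x)]_0^5/2.
Choose V so that boundary terms are either known or forced to vanish.
Mixed BC: u(0) = 0 (Dirichlet) and u'(5/2) = -1 (Neumann). Define V = {v ∈ H^1(0, 5/2) : v(0) = 0}. Then [u' v]_0^5/2 = u'(5/2)·v(5/2) − u'(0)·0 = − v(5/2).
Weak formulation: find u (satisfying any essential BC) such that ∫_0^5/2 u'(x) v'(x) dx = ∫_0^5/2 f v dx − v(5/2) for all v ∈ V (Dirichlet at 0 absorbed into V; Neumann datum at x = 5/2 contributes the boundary term).
Substituting f(x) = -3*x^2 + x - 1, the right-hand side is ∫_0^5/2 (-3*x^2 + x - 1) v dx − v(5/2).


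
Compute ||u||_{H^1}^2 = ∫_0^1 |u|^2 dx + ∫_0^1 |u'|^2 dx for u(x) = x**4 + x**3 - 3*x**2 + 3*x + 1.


||u||_{H^1}^2 = 10751/1260

The H^1 norm (squared) on an interval (0, L) is
  ||u||_{H^1}^2 = ∫_0^L u(x)^2 dx + ∫_0^L u'(x)^2 dx.
Compute u'(x) = 4*x**3 + 3*x**2 - 6*x + 3.
Then u(x)^2 = x**8 + 2*x**7 - 5*x**6 + 17*x**4 - 16*x**3 + 3*x**2 + 6*x + 1 and u'(x)^2 = 16*x**6 + 24*x**5 - 39*x**4 - 12*x**3 + 54*x**2 - 36*x + 9.
Integrate each monomial from 0 to 1 using ∫_0^1 c·x^n dx = c·1^(n+1)/(n+1):
  ∫_0^1 u(x)^2 dx = ∫_0^1 (x^8 + 2*x^7 - 5*x^6 + 17*x^4 - 16*x^3 + 3*x^2 + 6*x + 1) dx. Term by term:
    ∫_0^1 x^8 dx = 1/9;  ∫_0^1 2*x^7 dx = 1/4;  ∫_0^1 -5*x^6 dx = -5/7;
    ∫_0^1 17*x^4 dx = 17/5;  ∫_0^1 -16*x^3 dx = -4;  ∫_0^1 3*x^2 dx = 1;
    ∫_0^1 6*x dx = 3;  ∫_0^1 1 dx = 1.
  Sum: 1/9 + 1/4 − 5/7 + 17/5 − 4 + 1 + 3 + 1 = 5099/1260.
  ∫_0^1 u'(x)^2 dx = ∫_0^1 (16*x^6 + 24*x^5 - 39*x^4 - 12*x^3 + 54*x^2 - 36*x + 9) dx. Term by term:
    ∫_0^1 16*x^6 dx = 16/7;  ∫_0^1 24*x^5 dx = 4;  ∫_0^1 -39*x^4 dx = -39/5;
    ∫_0^1 -12*x^3 dx = -3;  ∫_0^1 54*x^2 dx = 18;  ∫_0^1 -36*x dx = -18;
    ∫_0^1 9 dx = 9.
  Sum: 16/7 + 4 − 39/5 − 3 + 18 − 18 + 9 = 157/35.
Adding: ||u||_{H^1}^2 = 5099/1260 + 157/35 = 10751/1260.


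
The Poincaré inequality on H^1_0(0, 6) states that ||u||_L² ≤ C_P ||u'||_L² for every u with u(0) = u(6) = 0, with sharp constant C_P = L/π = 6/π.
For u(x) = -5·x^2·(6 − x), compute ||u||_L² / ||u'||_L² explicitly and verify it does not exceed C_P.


||u||_L² / ||u'||_L² = 3*sqrt(14)/7 < C_P = 6/π.

u(x) = -5·x^2·(6 − x), so u'(x) = 15*x*(x - 4).
u(x) = -5·x^2·(6 − x) vanishes at x = 0 and x = 6, so u ∈ H^1_0(0, 6). Differentiate via the product rule and integrate the resulting polynomials term by term.
  ∫_0^6 u² dx = ∫_0^6 (25*x^6 - 300*x^5 + 900*x^4) dx. Term by term:
    ∫_0^6 25*x^6 dx = 6998400/7;  ∫_0^6 -300*x^5 dx = -2332800;  ∫_0^6 900*x^4 dx = 1399680.
  Sum: 6998400/7 − 2332800 + 1399680 = 466560/7.
  ∫_0^6 (u')² dx = ∫_0^6 (225*x^4 - 1800*x^3 + 3600*x^2) dx. Term by term:
    ∫_0^6 225*x^4 dx = 349920;  ∫_0^6 -1800*x^3 dx = -583200;  ∫_0^6 3600*x^2 dx = 259200.
  Sum: 349920 − 583200 + 259200 = 25920.
∫_0^6 u² dx = 466560/7, so ||u||_L² = 216*sqrt(70)/7.
∫_0^6 (u')² dx = 25920, so ||u'||_L² = 72*sqrt(5).
Ratio ||u||_L² / ||u'||_L² = 3*sqrt(14)/7.
Sharp Poincaré constant on H^1_0(0, 6) is C_P = L/π = 6/π, achieved by sin(π/6·x).
A polynomial bump cannot attain the sharp Poincaré constant (only the first sine eigenfunction does), so the ratio is strictly less than C_P, consistent with ||u||_L² ≤ C_P ||u'||_L².


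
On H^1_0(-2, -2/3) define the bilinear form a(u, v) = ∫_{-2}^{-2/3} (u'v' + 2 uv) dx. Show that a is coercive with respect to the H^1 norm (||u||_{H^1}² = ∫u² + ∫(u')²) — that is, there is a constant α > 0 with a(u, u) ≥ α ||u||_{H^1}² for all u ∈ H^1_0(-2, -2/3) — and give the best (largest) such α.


α = 1

Coercivity of a(·,·) on H^1_0(-2, -2/3) means a(u, u) ≥ α ||u||_{H^1}² for every u ∈ H^1_0.
The interval has length L = 4/3, and Poincaré/coercivity depend only on L. Here a(u, u) = ∫(u')² + (2)·∫u².
Here c = 2 ≥ 1, so a(u,u) = ∫(u')² + c∫u² ≥ ∫(u')² + ∫u² = ||u||_{H^1}², i.e. α = 1 works. No larger α is possible: a(u,u) ≥ α||u||_{H^1}² means (1−α)∫(u')² ≥ (α−c)∫u², and for the modes u_n = sin(nπ(x−x₀)/L) (x₀ the left endpoint) one has ∫u_n²/∫(u_n')² = (L/(nπ))² → 0, so a(u_n,u_n)/||u_n||_{H^1}² → 1. Hence the optimal constant is α = 1.
Therefore α = 1.


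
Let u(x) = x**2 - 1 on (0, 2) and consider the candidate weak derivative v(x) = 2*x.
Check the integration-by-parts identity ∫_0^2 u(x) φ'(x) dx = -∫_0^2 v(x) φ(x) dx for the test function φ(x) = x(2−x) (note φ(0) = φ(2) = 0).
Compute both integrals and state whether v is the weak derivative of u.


LHS = -8/3, RHS = -8/3. Yes, v = u' weakly.

u(x) = x**2 - 1, classical derivative u'(x) = 2*x.
φ(x) = x(2−x), so φ'(x) = 2 - 2*x.
Note φ(0) = φ(2) = 0, so the boundary term u·φ vanishes.
LHS = ∫_0^2 u(x) φ'(x) dx = ∫_0^2 (-2*x^3 + 2*x^2 + 2*x - 2) dx. Term by term:
  ∫_0^2 -2*x^3 dx = -8;  ∫_0^2 2*x^2 dx = 16/3;  ∫_0^2 2*x dx = 4;
  ∫_0^2 -2 dx = -4.
Sum: -8 + 16/3 + 4 − 4 = -8/3.
So LHS = -8/3.
∫_0^2 v(x) φ(x) dx = ∫_0^2 (-2*x^3 + 4*x^2) dx. Term by term:
  ∫_0^2 -2*x^3 dx = -8;  ∫_0^2 4*x^2 dx = 32/3.
Sum: -8 + 32/3 = 8/3.
So RHS = -∫_0^2 v(x) φ(x) dx = -8/3.
LHS = RHS, so the identity holds for this test φ.
Moreover u is smooth here and v(x) = u'(x) = 2*x pointwise, so the identity holds for every test function. Hence v is the weak derivative of u.


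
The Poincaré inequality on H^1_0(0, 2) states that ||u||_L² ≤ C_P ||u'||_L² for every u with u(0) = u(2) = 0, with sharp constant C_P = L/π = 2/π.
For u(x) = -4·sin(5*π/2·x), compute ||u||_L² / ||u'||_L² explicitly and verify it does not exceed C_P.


||u||_L² / ||u'||_L² = 2/(5*π) < C_P = 2/π.

u(x) = -4·sin(5*π/2·x), so u'(x) = -10*π*cos(5*π*x/2).
Writing u(x) = A·sin(kπx/L) with A = -4 and k = 5, use ∫_0^L sin²(kπx/L) dx = L/2 and ∫_0^L cos²(kπx/L) dx = L/2.
u² = 16·sin²(5*π/2·x) and (u')² = 100*π^2·cos²(5*π/2·x), and each of sin², cos² integrates to L/2 = 1 over (0, 2).
∫_0^2 u² dx = 16, so ||u||_L² = 4.
∫_0^2 (u')² dx = 100*π^2, so ||u'||_L² = 10*π.
Ratio ||u||_L² / ||u'||_L² = 2/(5*π).
Sharp Poincaré constant on H^1_0(0, 2) is C_P = L/π = 2/π, achieved by sin(π/2·x).
This is the k = 5 harmonic; the ratio L/(kπ) is strictly less than C_P = L/π, consistent with the sharp inequality ||u||_L² ≤ C_P ||u'||_L².


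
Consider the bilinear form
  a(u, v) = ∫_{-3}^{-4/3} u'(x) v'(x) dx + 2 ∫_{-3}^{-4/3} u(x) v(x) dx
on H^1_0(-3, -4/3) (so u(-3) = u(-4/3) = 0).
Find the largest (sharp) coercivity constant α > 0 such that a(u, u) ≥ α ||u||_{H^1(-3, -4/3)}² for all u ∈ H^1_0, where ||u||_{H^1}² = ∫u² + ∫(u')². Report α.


α = 1

Coercivity of a(·,·) on H^1_0(-3, -4/3) means a(u, u) ≥ α ||u||_{H^1}² for every u ∈ H^1_0.
The interval has length L = 5/3, and Poincaré/coercivity depend only on L. Here a(u, u) = ∫(u')² + (2)·∫u².
Here c = 2 ≥ 1, so a(u,u) = ∫(u')² + c∫u² ≥ ∫(u')² + ∫u² = ||u||_{H^1}², i.e. α = 1 works. No larger α is possible: a(u,u) ≥ α||u||_{H^1}² means (1−α)∫(u')² ≥ (α−c)∫u², and for the modes u_n = sin(nπ(x−x₀)/L) (x₀ the left endpoint) one has ∫u_n²/∫(u_n')² = (L/(nπ))² → 0, so a(u_n,u_n)/||u_n||_{H^1}² → 1. Hence the optimal constant is α = 1.
Therefore α = 1.


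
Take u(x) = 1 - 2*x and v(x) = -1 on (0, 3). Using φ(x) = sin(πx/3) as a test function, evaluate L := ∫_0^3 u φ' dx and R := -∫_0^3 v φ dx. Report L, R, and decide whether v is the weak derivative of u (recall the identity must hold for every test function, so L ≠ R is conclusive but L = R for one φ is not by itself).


LHS = 12/π, RHS = 6/π. No, v is not the weak derivative of u.

u(x) = 1 - 2*x, classical derivative u'(x) = -2.
φ(x) = sin(πx/3), so φ'(x) = π*cos(π*x/3)/3.
Note φ(0) = φ(3) = 0, so the boundary term u·φ vanishes.
LHS = ∫_0^3 u(x) φ'(x) dx = ∫_0^3 (-2*π*x*cos(π*x/3)/3 + π*cos(π*x/3)/3) dx. Term by term:
  ∫_0^3 π*cos(π*x/3)/3 dx = 0;  ∫_0^3 -2*π*x*cos(π*x/3)/3 dx = 12/π.
Sum: 0 + 12/π = 12/π.
So LHS = 12/π.
∫_0^3 v(x) φ(x) dx = ∫_0^3 (-sin(π*x/3)) dx. Term by term:
  ∫_0^3 -sin(π*x/3) dx = -6/π.
So RHS = -∫_0^3 v(x) φ(x) dx = 6/π.
LHS − RHS = 6/π ≠ 0, so the identity fails.
(For a valid weak derivative the identity must hold for EVERY test function, in particular this one. The failure shows v is NOT the weak derivative of u.)
Correct weak derivative would be u'(x) = -2.


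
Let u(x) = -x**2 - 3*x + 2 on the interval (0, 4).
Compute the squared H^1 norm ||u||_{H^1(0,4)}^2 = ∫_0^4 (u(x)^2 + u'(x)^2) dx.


||u||_{H^1}^2 = 4164/5

The H^1 norm (squared) on an interval (0, L) is
  ||u||_{H^1}^2 = ∫_0^L u(x)^2 dx + ∫_0^L u'(x)^2 dx.
Compute u'(x) = -2*x - 3.
Then u(x)^2 = x**4 + 6*x**3 + 5*x**2 - 12*x + 4 and u'(x)^2 = 4*x**2 + 12*x + 9.
Integrate each monomial from 0 to 4 using ∫_0^4 c·x^n dx = c·4^(n+1)/(n+1):
  ∫_0^4 u(x)^2 dx = ∫_0^4 (x^4 + 6*x^3 + 5*x^2 - 12*x + 4) dx. Term by term:
    ∫_0^4 x^4 dx = 1024/5;  ∫_0^4 6*x^3 dx = 384;  ∫_0^4 5*x^2 dx = 320/3;
    ∫_0^4 -12*x dx = -96;  ∫_0^4 4 dx = 16.
  Sum: 1024/5 + 384 + 320/3 − 96 + 16 = 9232/15.
  ∫_0^4 u'(x)^2 dx = ∫_0^4 (4*x^2 + 12*x + 9) dx. Term by term:
    ∫_0^4 4*x^2 dx = 256/3;  ∫_0^4 12*x dx = 96;  ∫_0^4 9 dx = 36.
  Sum: 256/3 + 96 + 36 = 652/3.
Adding: ||u||_{H^1}^2 = 9232/15 + 652/3 = 4164/5.


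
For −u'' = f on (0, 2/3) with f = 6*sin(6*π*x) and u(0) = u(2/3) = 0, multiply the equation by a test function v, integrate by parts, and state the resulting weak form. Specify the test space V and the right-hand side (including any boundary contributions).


V = H^1_0(0, 2/3) (so v(0) = v(2/3) = 0); weak form: ∫_0^2/3 u'v' dx = ∫_0^2/3 (6*sin(6*π*x)) v dx for all v ∈ V.

Multiply both sides by a test function v and integrate from 0 to 2/3:
  ∫_0^2/3 −u''(x) v(x) dx = ∫_0^2/3 f(x) v(x) dx.
Integrate the LHS by parts once:
  ∫_0^2/3 −u'' v dx = −[u'(x) v(x)]_0^2/3 + ∫_0^2/3 u'(x) v'(x) dx.
Thus ∫_0^2/3 u'(x) v'(x) dx = ∫_0^2/3 f(x) v(x) dx + [u'(x) v(x)]_0^2/3.
Choose V so that boundary terms are either known or forced to vanish.
u is Dirichlet: u(0) = u(2/3) = 0. Let V = H^1_0(0, 2/3); then v(0) = v(2/3) = 0, and [u' v]_0^2/3 = 0.
Weak formulation: find u (satisfying any essential BC) such that ∫_0^2/3 u'(x) v'(x) dx = ∫_0^2/3 f v dx for all v ∈ V.
Substituting f(x) = 6*sin(6*π*x), the right-hand side is ∫_0^2/3 (6*sin(6*π*x)) v dx.


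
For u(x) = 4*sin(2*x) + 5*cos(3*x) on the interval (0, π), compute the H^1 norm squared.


||u||_{H^1(0,π)}^2 = -320 + 165*π

u'(x) = -15*sin(3*x) + 8*cos(2*x).
Expand u² and (u')² and integrate term by term on (0, π), using: for integers n ≥ 1, ∫_0^π sin²(nx) dx = ∫_0^π cos²(nx) dx = π/2; for n ≠ n', ∫_0^π sin(nx)sin(n'x) dx = ∫_0^π cos(nx)cos(n'x) dx = 0; and by product-to-sum, ∫_0^π sin(nx)cos(n'x) dx = ½∫_0^π [sin((n+n')x) + sin((n−n')x)] dx, which is 0 when n+n' is even and 2n/(n²−n'²) when n+n' is odd (it need not vanish on (0, π)).
  u² squared terms: (4)²·∫sin(2x)² dx = 16·π/2 = 8*π;  (5)²·∫cos(3x)² dx = 25·π/2 = 25*π/2.
  u² cross terms: 2·(4)·(5)·∫sin(2x)·cos(3x) dx = 40·(-4/5) = -32.
  So ∫_0^π u² dx = 8*π + 25*π/2 − 32 = -32 + 41*π/2.
  (u')² squared terms: (-15)²·∫sin(3x)² dx = 225·π/2 = 225*π/2;  (8)²·∫cos(2x)² dx = 64·π/2 = 32*π.
  (u')² cross terms: 2·(-15)·(8)·∫sin(3x)·cos(2x) dx = -240·(6/5) = -288.
  So ∫_0^π (u')² dx = 225*π/2 + 32*π − 288 = -288 + 289*π/2.
||u||_{H^1}^2 = (-32 + 41*π/2) + (-288 + 289*π/2) = -320 + 165*π.


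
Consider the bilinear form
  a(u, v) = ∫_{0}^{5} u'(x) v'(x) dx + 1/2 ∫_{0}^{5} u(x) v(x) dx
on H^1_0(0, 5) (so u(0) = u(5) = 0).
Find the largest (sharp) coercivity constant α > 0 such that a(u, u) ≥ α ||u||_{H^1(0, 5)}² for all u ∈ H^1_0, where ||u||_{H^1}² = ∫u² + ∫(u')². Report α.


α = (π^2 + 25/2)/(π^2 + 25)

Coercivity of a(·,·) on H^1_0(0, 5) means a(u, u) ≥ α ||u||_{H^1}² for every u ∈ H^1_0.
The interval has length L = 5, and Poincaré/coercivity depend only on L. Here a(u, u) = ∫(u')² + (1/2)·∫u².
Here 0 < c = 1/2 < 1. The condition a(u,u) ≥ α||u||_{H^1}² reads (1−α)∫(u')² ≥ (α−c)∫u². Any admissible α is ≤ 1 (rapidly oscillating u have ∫u²/∫(u')² → 0), and α = 1 would force 0 ≥ (1−c)∫u², impossible since c < 1; so 1−α > 0. By the sharp Poincaré inequality on H^1_0 of an interval of length L, ∫(u')² ≥ (π/L)²∫u² with equality for the first sine mode sin(π(x−x₀)/L) (x₀ the left endpoint), so the inequality holds for all u iff (1−α)(π/L)² ≥ α − c, i.e. α ≤ ((π/L)² + c)/((π/L)² + 1) = (1 + c(L/π)²)/(1 + (L/π)²). With (π/L)² = π^2/25 and c = 1/2, the largest admissible constant is α = ((π/L)² + c)/((π/L)² + 1).
Simplifying, α = (π^2 + 25/2)/(π^2 + 25).


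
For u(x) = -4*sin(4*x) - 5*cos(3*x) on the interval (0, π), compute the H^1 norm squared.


||u||_{H^1(0,π)}^2 = 3200/7 + 261*π

u'(x) = 15*sin(3*x) - 16*cos(4*x).
Expand u² and (u')² and integrate term by term on (0, π), using: for integers n ≥ 1, ∫_0^π sin²(nx) dx = ∫_0^π cos²(nx) dx = π/2; for n ≠ n', ∫_0^π sin(nx)sin(n'x) dx = ∫_0^π cos(nx)cos(n'x) dx = 0; and by product-to-sum, ∫_0^π sin(nx)cos(n'x) dx = ½∫_0^π [sin((n+n')x) + sin((n−n')x)] dx, which is 0 when n+n' is even and 2n/(n²−n'²) when n+n' is odd (it need not vanish on (0, π)).
  u² squared terms: (-5)²·∫cos(3x)² dx = 25·π/2 = 25*π/2;  (-4)²·∫sin(4x)² dx = 16·π/2 = 8*π.
  u² cross terms: 2·(-5)·(-4)·∫cos(3x)·sin(4x) dx = 40·(8/7) = 320/7.
  So ∫_0^π u² dx = 25*π/2 + 8*π + 320/7 = 320/7 + 41*π/2.
  (u')² squared terms: (-16)²·∫cos(4x)² dx = 256·π/2 = 128*π;  (15)²·∫sin(3x)² dx = 225·π/2 = 225*π/2.
  (u')² cross terms: 2·(-16)·(15)·∫cos(4x)·sin(3x) dx = -480·(-6/7) = 2880/7.
  So ∫_0^π (u')² dx = 128*π + 225*π/2 + 2880/7 = 2880/7 + 481*π/2.
||u||_{H^1}^2 = (320/7 + 41*π/2) + (2880/7 + 481*π/2) = 3200/7 + 261*π.


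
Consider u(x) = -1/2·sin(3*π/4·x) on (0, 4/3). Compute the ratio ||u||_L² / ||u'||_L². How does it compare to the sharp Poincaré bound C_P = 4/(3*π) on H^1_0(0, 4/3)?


||u||_L² / ||u'||_L² = 4/(3*π) = C_P.

u(x) = -1/2·sin(3*π/4·x), so u'(x) = -3*π*cos(3*π*x/4)/8.
Writing u(x) = A·sin(kπx/L) with A = -1/2 and k = 1, use ∫_0^L sin²(kπx/L) dx = L/2 and ∫_0^L cos²(kπx/L) dx = L/2.
u² = 1/4·sin²(3*π/4·x) and (u')² = 9*π^2/64·cos²(3*π/4·x), and each of sin², cos² integrates to L/2 = 2/3 over (0, 4/3).
∫_0^4/3 u² dx = 1/6, so ||u||_L² = sqrt(6)/6.
∫_0^4/3 (u')² dx = 3*π^2/32, so ||u'||_L² = sqrt(6)*π/8.
Ratio ||u||_L² / ||u'||_L² = 4/(3*π).
Sharp Poincaré constant on H^1_0(0, 4/3) is C_P = L/π = 4/(3*π), achieved by sin(3*π/4·x).
This is the k = 1 eigenfunction (up to amplitude), so the ratio equals the sharp Poincaré constant exactly.


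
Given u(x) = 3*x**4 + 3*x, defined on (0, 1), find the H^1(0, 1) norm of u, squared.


||u||_{H^1}^2 = 382/7

The H^1 norm (squared) on an interval (0, L) is
  ||u||_{H^1}^2 = ∫_0^L u(x)^2 dx + ∫_0^L u'(x)^2 dx.
Compute u'(x) = 12*x**3 + 3.
Then u(x)^2 = 9*x**8 + 18*x**5 + 9*x**2 and u'(x)^2 = 144*x**6 + 72*x**3 + 9.
Integrate each monomial from 0 to 1 using ∫_0^1 c·x^n dx = c·1^(n+1)/(n+1):
  ∫_0^1 u(x)^2 dx = ∫_0^1 (9*x^8 + 18*x^5 + 9*x^2) dx. Term by term:
    ∫_0^1 9*x^8 dx = 1;  ∫_0^1 18*x^5 dx = 3;  ∫_0^1 9*x^2 dx = 3.
  Sum: 1 + 3 + 3 = 7.
  ∫_0^1 u'(x)^2 dx = ∫_0^1 (144*x^6 + 72*x^3 + 9) dx. Term by term:
    ∫_0^1 144*x^6 dx = 144/7;  ∫_0^1 72*x^3 dx = 18;  ∫_0^1 9 dx = 9.
  Sum: 144/7 + 18 + 9 = 333/7.
Adding: ||u||_{H^1}^2 = 7 + 333/7 = 382/7.


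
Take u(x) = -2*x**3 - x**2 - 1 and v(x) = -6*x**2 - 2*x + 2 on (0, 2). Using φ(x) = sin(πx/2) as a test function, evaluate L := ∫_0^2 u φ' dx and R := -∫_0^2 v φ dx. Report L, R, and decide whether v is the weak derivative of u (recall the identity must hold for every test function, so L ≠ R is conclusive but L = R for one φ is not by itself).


LHS = -192/π^3 + 56/π, RHS = -192/π^3 + 48/π. No, v is not the weak derivative of u.

u(x) = -2*x**3 - x**2 - 1, classical derivative u'(x) = -6*x**2 - 2*x.
φ(x) = sin(πx/2), so φ'(x) = π*cos(π*x/2)/2.
Note φ(0) = φ(2) = 0, so the boundary term u·φ vanishes.
LHS = ∫_0^2 u(x) φ'(x) dx = ∫_0^2 (-π*x^3*cos(π*x/2) - π*x^2*cos(π*x/2)/2 - π*cos(π*x/2)/2) dx. Term by term:
  ∫_0^2 -π*cos(π*x/2)/2 dx = 0;  ∫_0^2 -π*x^3*cos(π*x/2) dx = -192/π^3 + 48/π;  ∫_0^2 -π*x^2*cos(π*x/2)/2 dx = 8/π.
Sum: 0 + -192/π^3 + 48/π + 8/π = -192/π^3 + 56/π.
So LHS = -192/π^3 + 56/π.
∫_0^2 v(x) φ(x) dx = ∫_0^2 (-6*x^2*sin(π*x/2) - 2*x*sin(π*x/2) + 2*sin(π*x/2)) dx. Term by term:
  ∫_0^2 2*sin(π*x/2) dx = 8/π;  ∫_0^2 -6*x^2*sin(π*x/2) dx = -48/π + 192/π^3;  ∫_0^2 -2*x*sin(π*x/2) dx = -8/π.
Sum: 8/π + -48/π + 192/π^3 − 8/π = -48/π + 192/π^3.
So RHS = -∫_0^2 v(x) φ(x) dx = -192/π^3 + 48/π.
LHS − RHS = 8/π ≠ 0, so the identity fails.
(For a valid weak derivative the identity must hold for EVERY test function, in particular this one. The failure shows v is NOT the weak derivative of u.)
Correct weak derivative would be u'(x) = -6*x**2 - 2*x.


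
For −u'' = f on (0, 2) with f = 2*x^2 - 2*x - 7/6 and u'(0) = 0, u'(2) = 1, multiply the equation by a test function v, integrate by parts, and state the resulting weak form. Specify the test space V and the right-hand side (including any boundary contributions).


V = H^1(0, 2) (v unrestricted at boundary; u is determined up to an additive constant); weak form: ∫_0^2 u'v' dx = ∫_0^2 (2*x^2 - 2*x - 7/6) v dx + v(2) for all v ∈ V.

Multiply both sides by a test function v and integrate from 0 to 2:
  ∫_0^2 −u''(x) v(x) dx = ∫_0^2 f(x) v(x) dx.
Integrate the LHS by parts once:
  ∫_0^2 −u'' v dx = −[u'(x) v(x)]_0^2 + ∫_0^2 u'(x) v'(x) dx.
Thus ∫_0^2 u'(x) v'(x) dx = ∫_0^2 f(x) v(x) dx + [u'(x) v(x)]_0^2.
Choose V so that boundary terms are either known or forced to vanish.
u has inhomogeneous Neumann u'(0) = 0, u'(2) = 1. [u' v]_0^2 = (1)·v(2) − (0)·v(0) = v(2). Take V = H^1(0, 2); boundary term becomes part of RHS.
Weak formulation: find u (satisfying any essential BC) such that ∫_0^2 u'(x) v'(x) dx = ∫_0^2 f v dx + v(2) for all v ∈ V (Neumann data are natural BCs: they enter the RHS as boundary terms).
Substituting f(x) = 2*x^2 - 2*x - 7/6, the right-hand side is ∫_0^2 (2*x^2 - 2*x - 7/6) v dx + v(2).
Compatibility check (pure Neumann): taking v ≡ 1 ∈ V gives 0 = ∫_0^2 f dx + (1) − (0), i.e. ∫_0^2 f dx must equal u'(0) − u'(2) = -1. Indeed ∫_0^2 (2*x^2 - 2*x - 7/6) dx = -1, so the data are compatible. The solution is then unique only up to an additive constant (fix it e.g. by requiring ∫_0^2 u dx = 0).


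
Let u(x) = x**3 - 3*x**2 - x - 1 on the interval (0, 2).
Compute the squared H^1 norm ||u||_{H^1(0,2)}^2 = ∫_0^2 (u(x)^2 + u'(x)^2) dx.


||u||_{H^1}^2 = 6232/105

The H^1 norm (squared) on an interval (0, L) is
  ||u||_{H^1}^2 = ∫_0^L u(x)^2 dx + ∫_0^L u'(x)^2 dx.
Compute u'(x) = 3*x**2 - 6*x - 1.
Then u(x)^2 = x**6 - 6*x**5 + 7*x**4 + 4*x**3 + 7*x**2 + 2*x + 1 and u'(x)^2 = 9*x**4 - 36*x**3 + 30*x**2 + 12*x + 1.
Integrate each monomial from 0 to 2 using ∫_0^2 c·x^n dx = c·2^(n+1)/(n+1):
  ∫_0^2 u(x)^2 dx = ∫_0^2 (x^6 - 6*x^5 + 7*x^4 + 4*x^3 + 7*x^2 + 2*x + 1) dx. Term by term:
    ∫_0^2 x^6 dx = 128/7;  ∫_0^2 -6*x^5 dx = -64;  ∫_0^2 7*x^4 dx = 224/5;
    ∫_0^2 4*x^3 dx = 16;  ∫_0^2 7*x^2 dx = 56/3;  ∫_0^2 2*x dx = 4;
    ∫_0^2 1 dx = 2.
  Sum: 128/7 − 64 + 224/5 + 16 + 56/3 + 4 + 2 = 4174/105.
  ∫_0^2 u'(x)^2 dx = ∫_0^2 (9*x^4 - 36*x^3 + 30*x^2 + 12*x + 1) dx. Term by term:
    ∫_0^2 9*x^4 dx = 288/5;  ∫_0^2 -36*x^3 dx = -144;  ∫_0^2 30*x^2 dx = 80;
    ∫_0^2 12*x dx = 24;  ∫_0^2 1 dx = 2.
  Sum: 288/5 − 144 + 80 + 24 + 2 = 98/5.
Adding: ||u||_{H^1}^2 = 4174/105 + 98/5 = 6232/105.


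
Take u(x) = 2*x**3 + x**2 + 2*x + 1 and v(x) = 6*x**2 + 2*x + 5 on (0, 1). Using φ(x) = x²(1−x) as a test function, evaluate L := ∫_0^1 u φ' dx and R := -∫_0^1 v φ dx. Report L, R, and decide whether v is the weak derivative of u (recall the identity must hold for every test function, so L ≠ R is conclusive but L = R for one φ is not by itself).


LHS = -7/15, RHS = -43/60. No, v is not the weak derivative of u.

u(x) = 2*x**3 + x**2 + 2*x + 1, classical derivative u'(x) = 6*x**2 + 2*x + 2.
φ(x) = x²(1−x), so φ'(x) = x*(2 - 3*x).
Note φ(0) = φ(1) = 0, so the boundary term u·φ vanishes.
LHS = ∫_0^1 u(x) φ'(x) dx = ∫_0^1 (-6*x^5 + x^4 - 4*x^3 + x^2 + 2*x) dx. Term by term:
  ∫_0^1 -6*x^5 dx = -1;  ∫_0^1 x^4 dx = 1/5;  ∫_0^1 -4*x^3 dx = -1;
  ∫_0^1 x^2 dx = 1/3;  ∫_0^1 2*x dx = 1.
Sum: -1 + 1/5 − 1 + 1/3 + 1 = -7/15.
So LHS = -7/15.
∫_0^1 v(x) φ(x) dx = ∫_0^1 (-6*x^5 + 4*x^4 - 3*x^3 + 5*x^2) dx. Term by term:
  ∫_0^1 -6*x^5 dx = -1;  ∫_0^1 4*x^4 dx = 4/5;  ∫_0^1 -3*x^3 dx = -3/4;
  ∫_0^1 5*x^2 dx = 5/3.
Sum: -1 + 4/5 − 3/4 + 5/3 = 43/60.
So RHS = -∫_0^1 v(x) φ(x) dx = -43/60.
LHS − RHS = 1/4 ≠ 0, so the identity fails.
(For a valid weak derivative the identity must hold for EVERY test function, in particular this one. The failure shows v is NOT the weak derivative of u.)
Correct weak derivative would be u'(x) = 6*x**2 + 2*x + 2.


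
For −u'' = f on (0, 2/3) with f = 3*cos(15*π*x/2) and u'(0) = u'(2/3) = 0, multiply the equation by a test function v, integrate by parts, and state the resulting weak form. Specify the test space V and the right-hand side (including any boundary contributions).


V = H^1(0, 2/3) (no boundary constraint on v; u is determined up to an additive constant); weak form: ∫_0^2/3 u'v' dx = ∫_0^2/3 (3*cos(15*π*x/2)) v dx for all v ∈ V.

Multiply both sides by a test function v and integrate from 0 to 2/3:
  ∫_0^2/3 −u''(x) v(x) dx = ∫_0^2/3 f(x) v(x) dx.
Integrate the LHS by parts once:
  ∫_0^2/3 −u'' v dx = −[u'(x) v(x)]_0^2/3 + ∫_0^2/3 u'(x) v'(x) dx.
Thus ∫_0^2/3 u'(x) v'(x) dx = ∫_0^2/3 f(x) v(x) dx + [u'(x) v(x)]_0^2/3.
Choose V so that boundary terms are either known or forced to vanish.
u has homogeneous Neumann: u'(0) = u'(2/3) = 0. So [u' v]_0^2/3 = 0·v(2/3) − 0·v(0) = 0 for any v; take V = H^1(0, 2/3).
Weak formulation: find u (satisfying any essential BC) such that ∫_0^2/3 u'(x) v'(x) dx = ∫_0^2/3 f v dx for all v ∈ V (homogeneous Neumann, so boundary terms vanish).
Substituting f(x) = 3*cos(15*π*x/2), the right-hand side is ∫_0^2/3 (3*cos(15*π*x/2)) v dx.
Compatibility check (pure Neumann): taking v ≡ 1 ∈ V gives 0 = ∫_0^2/3 f dx + (0) − (0), i.e. ∫_0^2/3 f dx must equal u'(0) − u'(2/3) = 0. Indeed ∫_0^2/3 (3*cos(15*π*x/2)) dx = 0, so the data are compatible. The solution is then unique only up to an additive constant (fix it e.g. by requiring ∫_0^2/3 u dx = 0).


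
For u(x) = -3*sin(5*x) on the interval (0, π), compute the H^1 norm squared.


||u||_{H^1(0,π)}^2 = 117*π

u'(x) = -15*cos(5*x).
Expand u² and (u')² and integrate term by term on (0, π), using: for integers n ≥ 1, ∫_0^π sin²(nx) dx = ∫_0^π cos²(nx) dx = π/2; for n ≠ n', ∫_0^π sin(nx)sin(n'x) dx = ∫_0^π cos(nx)cos(n'x) dx = 0; and by product-to-sum, ∫_0^π sin(nx)cos(n'x) dx = ½∫_0^π [sin((n+n')x) + sin((n−n')x)] dx, which is 0 when n+n' is even and 2n/(n²−n'²) when n+n' is odd (it need not vanish on (0, π)).
  u² squared terms: (-3)²·∫sin(5x)² dx = 9·π/2 = 9*π/2.
  So ∫_0^π u² dx = 9*π/2.
  (u')² squared terms: (-15)²·∫cos(5x)² dx = 225·π/2 = 225*π/2.
  So ∫_0^π (u')² dx = 225*π/2.
||u||_{H^1}^2 = (9*π/2) + (225*π/2) = 117*π.


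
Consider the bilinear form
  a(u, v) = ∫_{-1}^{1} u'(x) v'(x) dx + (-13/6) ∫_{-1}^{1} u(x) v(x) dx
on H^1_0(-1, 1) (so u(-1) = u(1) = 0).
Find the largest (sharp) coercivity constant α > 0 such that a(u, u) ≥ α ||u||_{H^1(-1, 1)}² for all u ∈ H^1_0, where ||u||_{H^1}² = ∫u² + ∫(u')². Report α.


α = (-26/3 + π^2)/(4 + π^2)

Coercivity of a(·,·) on H^1_0(-1, 1) means a(u, u) ≥ α ||u||_{H^1}² for every u ∈ H^1_0.
The interval has length L = 2, and Poincaré/coercivity depend only on L. Here a(u, u) = ∫(u')² + (-13/6)·∫u².
Here c = -13/6 < 0 with |c| < (π/L)² = π^2/4, so coercivity still holds. The condition a(u,u) ≥ α||u||_{H^1}² reads (1−α)∫(u')² ≥ (α−c)∫u². Any admissible α is ≤ 1 (rapidly oscillating u have ∫u²/∫(u')² → 0), and α = 1 would force 0 ≥ (1−c)∫u², impossible since c < 1; so 1−α > 0. By the sharp Poincaré inequality on H^1_0 of an interval of length L, ∫(u')² ≥ (π/L)²∫u² with equality for the first sine mode sin(π(x−x₀)/L) (x₀ the left endpoint), so the inequality holds for all u iff (1−α)(π/L)² ≥ α − c, i.e. α ≤ ((π/L)² + c)/((π/L)² + 1) = (1 + c(L/π)²)/(1 + (L/π)²). (Direct route, valid since c ≤ 0: Poincaré gives c∫u² ≥ c(L/π)²∫(u')², so a(u,u) ≥ (1 + c(L/π)²)∫(u')², while ||u||_{H^1}² ≤ (1 + (L/π)²)∫(u')²; dividing yields the same α.) With (π/L)² = π^2/4 and c = -13/6, the largest admissible constant is α = ((π/L)² + c)/((π/L)² + 1).
Simplifying, α = (-26/3 + π^2)/(4 + π^2).


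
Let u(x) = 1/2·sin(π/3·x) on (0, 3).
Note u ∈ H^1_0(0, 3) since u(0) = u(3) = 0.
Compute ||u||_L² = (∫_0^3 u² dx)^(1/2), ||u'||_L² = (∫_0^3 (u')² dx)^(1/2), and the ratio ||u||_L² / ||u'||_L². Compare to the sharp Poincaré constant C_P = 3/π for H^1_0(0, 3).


||u||_L² / ||u'||_L² = 3/π = C_P.

u(x) = 1/2·sin(π/3·x), so u'(x) = π*cos(π*x/3)/6.
Writing u(x) = A·sin(kπx/L) with A = 1/2 and k = 1, use ∫_0^L sin²(kπx/L) dx = L/2 and ∫_0^L cos²(kπx/L) dx = L/2.
u² = 1/4·sin²(π/3·x) and (u')² = π^2/36·cos²(π/3·x), and each of sin², cos² integrates to L/2 = 3/2 over (0, 3).
∫_0^3 u² dx = 3/8, so ||u||_L² = sqrt(6)/4.
∫_0^3 (u')² dx = π^2/24, so ||u'||_L² = sqrt(6)*π/12.
Ratio ||u||_L² / ||u'||_L² = 3/π.
Sharp Poincaré constant on H^1_0(0, 3) is C_P = L/π = 3/π, achieved by sin(π/3·x).
This is the k = 1 eigenfunction (up to amplitude), so the ratio equals the sharp Poincaré constant exactly.


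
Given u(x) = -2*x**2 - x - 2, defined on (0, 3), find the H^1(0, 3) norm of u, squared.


||u||_{H^1}^2 = 2847/5

The H^1 norm (squared) on an interval (0, L) is
  ||u||_{H^1}^2 = ∫_0^L u(x)^2 dx + ∫_0^L u'(x)^2 dx.
Compute u'(x) = -4*x - 1.
Then u(x)^2 = 4*x**4 + 4*x**3 + 9*x**2 + 4*x + 4 and u'(x)^2 = 16*x**2 + 8*x + 1.
Integrate each monomial from 0 to 3 using ∫_0^3 c·x^n dx = c·3^(n+1)/(n+1):
  ∫_0^3 u(x)^2 dx = ∫_0^3 (4*x^4 + 4*x^3 + 9*x^2 + 4*x + 4) dx. Term by term:
    ∫_0^3 4*x^4 dx = 972/5;  ∫_0^3 4*x^3 dx = 81;  ∫_0^3 9*x^2 dx = 81;
    ∫_0^3 4*x dx = 18;  ∫_0^3 4 dx = 12.
  Sum: 972/5 + 81 + 81 + 18 + 12 = 1932/5.
  ∫_0^3 u'(x)^2 dx = ∫_0^3 (16*x^2 + 8*x + 1) dx. Term by term:
    ∫_0^3 16*x^2 dx = 144;  ∫_0^3 8*x dx = 36;  ∫_0^3 1 dx = 3.
  Sum: 144 + 36 + 3 = 183.
Adding: ||u||_{H^1}^2 = 1932/5 + 183 = 2847/5.


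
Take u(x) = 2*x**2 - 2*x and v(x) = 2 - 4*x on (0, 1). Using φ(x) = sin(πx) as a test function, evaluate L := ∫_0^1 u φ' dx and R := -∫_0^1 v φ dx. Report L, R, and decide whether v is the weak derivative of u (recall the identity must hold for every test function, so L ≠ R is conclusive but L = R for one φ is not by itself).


LHS = 0, RHS = 0. No, v is not the weak derivative of u.

u(x) = 2*x**2 - 2*x, classical derivative u'(x) = 4*x - 2.
φ(x) = sin(πx), so φ'(x) = π*cos(π*x).
Note φ(0) = φ(1) = 0, so the boundary term u·φ vanishes.
LHS = ∫_0^1 u(x) φ'(x) dx = ∫_0^1 (2*π*x^2*cos(π*x) - 2*π*x*cos(π*x)) dx. Term by term:
  ∫_0^1 -2*π*x*cos(π*x) dx = 4/π;  ∫_0^1 2*π*x^2*cos(π*x) dx = -4/π.
Sum: 4/π − 4/π = 0.
So LHS = 0.
∫_0^1 v(x) φ(x) dx = ∫_0^1 (-4*x*sin(π*x) + 2*sin(π*x)) dx. Term by term:
  ∫_0^1 2*sin(π*x) dx = 4/π;  ∫_0^1 -4*x*sin(π*x) dx = -4/π.
Sum: 4/π − 4/π = 0.
So RHS = -∫_0^1 v(x) φ(x) dx = 0.
LHS = RHS, so the identity holds for this particular φ. But this is necessary, not sufficient: a weak derivative must satisfy the identity for EVERY test function in C_c^∞(0, 1).
Here u is smooth, so its weak derivative equals its classical derivative u'(x) = 4*x - 2. Since v(x) = 2 - 4*x ≠ u'(x), v is NOT the weak derivative of u — the agreement for this single φ is a coincidence (the difference v − u' happens to be L²-orthogonal to this φ).
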